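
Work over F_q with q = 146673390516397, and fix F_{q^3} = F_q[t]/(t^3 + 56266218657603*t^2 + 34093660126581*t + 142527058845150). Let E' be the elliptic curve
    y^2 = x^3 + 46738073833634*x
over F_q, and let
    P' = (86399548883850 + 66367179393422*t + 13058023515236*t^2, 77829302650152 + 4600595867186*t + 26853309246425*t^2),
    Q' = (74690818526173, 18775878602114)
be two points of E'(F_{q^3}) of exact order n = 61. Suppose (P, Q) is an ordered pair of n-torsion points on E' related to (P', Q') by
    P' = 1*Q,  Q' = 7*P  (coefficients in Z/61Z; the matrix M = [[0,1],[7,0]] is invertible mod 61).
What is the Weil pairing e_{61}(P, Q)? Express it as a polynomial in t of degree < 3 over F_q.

Since e_{61}(P,P)=e_{61}(Q,Q)=1 and e_{61}(Q,P)=e_{61}(P,Q)^{-1}, expanding e_{61}(1*Q,7*P) leaves e(P,Q)^det(M).
det M = 0*0 - 1*7 = -7 = 54 (mod 61); 54^{-1} = 26 (mod 61).
Build f_{61,P'} and f_{61,Q'} via the 6-bit ladder of 61=111101_2; evaluate at shifted divisors; quotient in F_{146673390516397^3}.
The quotient is 145770914324120 + 57196009946123*t + 128298863825199*t^2.
e_{61}(P,Q) = (145770914324120 + 57196009946123*t + 128298863825199*t^2)^{26} = 142967645217933 + 83819334700780*t + 67219125491723*t^2.

142967645217933 + 83819334700780*t + 67219125491723*t^2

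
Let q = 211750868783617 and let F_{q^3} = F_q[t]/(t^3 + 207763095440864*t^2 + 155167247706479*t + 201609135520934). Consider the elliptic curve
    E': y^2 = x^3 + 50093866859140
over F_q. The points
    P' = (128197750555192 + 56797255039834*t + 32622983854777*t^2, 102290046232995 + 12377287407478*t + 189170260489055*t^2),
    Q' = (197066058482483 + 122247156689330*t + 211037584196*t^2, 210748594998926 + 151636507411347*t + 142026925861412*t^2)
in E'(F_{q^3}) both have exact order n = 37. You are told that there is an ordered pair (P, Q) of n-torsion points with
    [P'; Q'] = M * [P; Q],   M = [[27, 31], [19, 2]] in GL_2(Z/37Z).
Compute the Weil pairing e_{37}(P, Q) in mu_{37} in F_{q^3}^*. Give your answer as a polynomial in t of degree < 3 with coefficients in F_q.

23466238525102 + 115383336967364*t + 164857534472445*t^2

Alternating bilinearity on E[37] (values in mu_{37} in F_{211750868783617^3}) gives e(P',Q') = e(P,Q)^det(M).
27*2 - 31*19 = -535; reduced mod 37: det = 20, inverse 13.
Build f_{37,P'} and f_{37,Q'} via the 6-bit ladder of 37=100101_2; evaluate at shifted divisors; quotient in F_{211750868783617^3}.
Miller gives e_{37}(P',Q') = 186715720808375 + 175447298701238*t + 102277876318455*t^2 in F_{211750868783617^3}.
e_{37}(P,Q) = (186715720808375 + 175447298701238*t + 102277876318455*t^2)^{13} = 23466238525102 + 115383336967364*t + 164857534472445*t^2.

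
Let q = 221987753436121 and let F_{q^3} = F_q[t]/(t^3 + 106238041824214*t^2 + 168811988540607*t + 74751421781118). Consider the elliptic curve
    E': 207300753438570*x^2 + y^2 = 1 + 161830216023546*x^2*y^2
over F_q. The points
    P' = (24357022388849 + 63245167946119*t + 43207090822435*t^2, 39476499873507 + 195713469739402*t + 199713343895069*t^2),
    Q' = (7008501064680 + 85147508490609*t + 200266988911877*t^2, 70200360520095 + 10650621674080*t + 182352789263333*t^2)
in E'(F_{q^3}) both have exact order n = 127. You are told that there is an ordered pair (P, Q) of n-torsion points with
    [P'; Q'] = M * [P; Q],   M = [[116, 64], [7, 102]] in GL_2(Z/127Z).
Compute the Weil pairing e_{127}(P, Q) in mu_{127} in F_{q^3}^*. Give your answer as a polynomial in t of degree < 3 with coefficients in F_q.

Under M = [[116,64],[7,102]] in GL_2(Z/127), e_{127}(P',Q') = e_{127}(P,Q)^(116*102-64*7 mod 127).
Hence e(P,Q) = e(P',Q')^{69} where 69 = 81^{-1} mod 127.
Edwards a_E,d_E -> Montgomery A=42423276834478,B=152674217365298 -> Weierstrass 57536271230938,184898934956361 via alpha=61521828243686,beta=11367634353756.
Miller loop for e_{127} over F_{221987753436121^3}: bits of 127 = 1111111; 6 double steps + 6 add steps, l/v at each.
Result: e(P',Q') = 179895923152903 + 117101534761821*t + 126072555057636*t^2.
Finally e_{127}(P,Q) = 78653652246809 + 106482808119760*t + 106696574171077*t^2.

78653652246809 + 106482808119760*t + 106696574171077*t^2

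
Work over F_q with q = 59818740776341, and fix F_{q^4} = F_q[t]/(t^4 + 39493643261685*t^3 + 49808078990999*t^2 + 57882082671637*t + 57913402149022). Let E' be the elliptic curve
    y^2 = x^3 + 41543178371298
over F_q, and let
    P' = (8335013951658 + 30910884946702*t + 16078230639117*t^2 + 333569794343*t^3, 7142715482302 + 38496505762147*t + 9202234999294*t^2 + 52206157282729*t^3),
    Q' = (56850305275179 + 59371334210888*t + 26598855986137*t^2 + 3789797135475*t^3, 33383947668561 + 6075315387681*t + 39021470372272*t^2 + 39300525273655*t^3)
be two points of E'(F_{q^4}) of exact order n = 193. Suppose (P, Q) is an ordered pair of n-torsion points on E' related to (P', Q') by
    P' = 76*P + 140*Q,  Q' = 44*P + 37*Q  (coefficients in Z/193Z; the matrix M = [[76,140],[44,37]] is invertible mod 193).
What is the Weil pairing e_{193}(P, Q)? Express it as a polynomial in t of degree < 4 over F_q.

e_{193}(aP+bQ,cP+dQ) = e_{193}(P,Q)^(ad-bc); with (a,b,c,d)=(76,140,44,37) this gives the det-193 law.
Hence e(P,Q) = e(P',Q')^{72} where 72 = 126^{-1} mod 193.
Double-and-add over 11000001: 8-1 doublings, 3-1 additions; each step l_{T,T}/v_{2T} or l_{T,P'}/v at Q'+S for random S.
f_P(D_Q)/f_Q(D_P) = 39186927965345 + 10885738965872*t + 14819939334667*t^2 + 9670519457564*t^3.
Raise to 72: e(P,Q) = 41856224859269 + 22148843364179*t + 36746245874642*t^2 + 14487004625870*t^3 in mu_{193}.

41856224859269 + 22148843364179*t + 36746245874642*t^2 + 14487004625870*t^3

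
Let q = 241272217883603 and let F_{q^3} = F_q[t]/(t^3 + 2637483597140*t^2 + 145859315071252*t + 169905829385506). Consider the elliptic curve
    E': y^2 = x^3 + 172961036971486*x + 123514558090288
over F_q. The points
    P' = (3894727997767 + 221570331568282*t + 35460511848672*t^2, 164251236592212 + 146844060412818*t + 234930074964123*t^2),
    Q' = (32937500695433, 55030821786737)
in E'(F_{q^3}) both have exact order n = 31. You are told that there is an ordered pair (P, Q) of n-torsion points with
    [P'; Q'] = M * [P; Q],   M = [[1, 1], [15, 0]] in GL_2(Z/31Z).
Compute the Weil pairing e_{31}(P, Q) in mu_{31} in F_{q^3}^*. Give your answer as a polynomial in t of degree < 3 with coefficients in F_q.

47929068318105 + 145045939723202*t + 157968266156921*t^2

Since e_{31}(P,P)=e_{31}(Q,Q)=1 and e_{31}(Q,P)=e_{31}(P,Q)^{-1}, expanding e_{31}(1*P + 1*Q,15*P) leaves e(P,Q)^det(M).
1*0 - 1*15 = -15; reduced mod 31: det = 16, inverse 2.
Double-and-add over 11111: 5-1 doublings, 5-1 additions; each step l_{T,T}/v_{2T} or l_{T,P'}/v at Q'+S for random S.
So e_{31}(P',Q') = 159852065695171 + 94068480319093*t + 29123010739510*t^2.
Hence e(P,Q) = 47929068318105 + 145045939723202*t + 157968266156921*t^2 in F_{241272217883603^3}^*.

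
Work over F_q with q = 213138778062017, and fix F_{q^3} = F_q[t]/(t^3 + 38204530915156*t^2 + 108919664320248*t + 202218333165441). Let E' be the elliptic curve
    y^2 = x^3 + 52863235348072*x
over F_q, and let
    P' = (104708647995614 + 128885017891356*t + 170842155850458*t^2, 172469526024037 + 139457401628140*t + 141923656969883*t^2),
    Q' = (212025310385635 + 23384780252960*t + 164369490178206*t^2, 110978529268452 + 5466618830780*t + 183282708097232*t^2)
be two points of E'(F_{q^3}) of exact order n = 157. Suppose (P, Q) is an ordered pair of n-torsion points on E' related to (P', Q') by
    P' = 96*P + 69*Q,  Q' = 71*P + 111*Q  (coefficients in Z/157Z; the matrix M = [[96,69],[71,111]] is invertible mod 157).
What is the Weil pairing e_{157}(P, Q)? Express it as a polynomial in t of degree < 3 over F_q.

12492078748513 + 186265802953697*t + 118484653244625*t^2

e_{157} is bilinear + alternating on E[157], so e_{157}(96*P + 69*Q, 71*P + 111*Q) = e_{157}(P,Q)^(96*111-69*71).
Inverting 105 mod 157: 3. Thus e_{157}(P,Q) = e(P',Q')^{3}.
Build f_{157,P'} and f_{157,Q'} via the 8-bit ladder of 157=10011101_2; evaluate at shifted divisors; quotient in F_{213138778062017^3}.
Result: e(P',Q') = 117084949207372 + 117530199915613*t + 116514928879690*t^2.
Finally e_{157}(P,Q) = 12492078748513 + 186265802953697*t + 118484653244625*t^2.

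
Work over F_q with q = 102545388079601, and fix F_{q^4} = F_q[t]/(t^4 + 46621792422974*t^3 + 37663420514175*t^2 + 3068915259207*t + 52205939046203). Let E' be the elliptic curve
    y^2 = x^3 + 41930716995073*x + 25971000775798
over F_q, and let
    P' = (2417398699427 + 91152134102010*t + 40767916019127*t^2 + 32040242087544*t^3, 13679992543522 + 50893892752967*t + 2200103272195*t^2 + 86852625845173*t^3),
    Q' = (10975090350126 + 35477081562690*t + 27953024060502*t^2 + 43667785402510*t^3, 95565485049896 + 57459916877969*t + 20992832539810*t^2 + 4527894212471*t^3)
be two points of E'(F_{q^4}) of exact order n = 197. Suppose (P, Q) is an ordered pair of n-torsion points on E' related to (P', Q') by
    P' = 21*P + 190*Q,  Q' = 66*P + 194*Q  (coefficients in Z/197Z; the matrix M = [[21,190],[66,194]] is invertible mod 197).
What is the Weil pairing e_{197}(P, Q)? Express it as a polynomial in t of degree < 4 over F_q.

78149404824079 + 57876173878331*t + 72533802490776*t^2 + 33034010935880*t^3

The 197-Weil pairing on E[197] over F_{102545388079601} is alternating-bilinear: e_{197}(P',Q') = e_{197}(P,Q)^det(M).
Hence e(P,Q) = e(P',Q')^{79} where 79 = 5^{-1} mod 197.
Double-and-add over 11000101: 8-1 doublings, 4-1 additions; each step l_{T,T}/v_{2T} or l_{T,P'}/v at Q'+S for random S.
f_P(D_Q)/f_Q(D_P) = 79470650689589 + 87628427341090*t + 36436487876304*t^2 + 89530862133185*t^3.
Finally e_{197}(P,Q) = 78149404824079 + 57876173878331*t + 72533802490776*t^2 + 33034010935880*t^3.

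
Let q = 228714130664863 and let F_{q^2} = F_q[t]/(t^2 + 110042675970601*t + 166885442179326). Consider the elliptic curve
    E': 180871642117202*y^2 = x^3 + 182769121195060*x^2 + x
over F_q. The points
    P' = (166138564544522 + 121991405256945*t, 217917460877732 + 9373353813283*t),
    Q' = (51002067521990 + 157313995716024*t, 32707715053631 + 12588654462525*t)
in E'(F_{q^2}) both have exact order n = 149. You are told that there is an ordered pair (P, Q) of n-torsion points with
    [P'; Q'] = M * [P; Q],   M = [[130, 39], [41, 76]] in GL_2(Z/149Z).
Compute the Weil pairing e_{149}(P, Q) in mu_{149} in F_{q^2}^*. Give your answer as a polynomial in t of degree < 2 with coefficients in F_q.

Alternating bilinearity on E[149] (values in mu_{149} in F_{228714130664863^2}) gives e(P',Q') = e(P,Q)^det(M).
det(M) mod 149 = 86; its inverse in (Z/149)^* is 26 (check: 86*26 mod 149 = 1).
Set x_W=51417159991400*u+47845770187742, y_W=51417159991400*v; then E': y_W^2=x_W^3+114959341369884*x_W+27677653880418.
Double-and-add over 10010101: 8-1 doublings, 4-1 additions; each step l_{T,T}/v_{2T} or l_{T,P'}/v at Q'+S for random S.
So e_{149}(P',Q') = 23147792967221 + 162578572944792*t.
Thus e_{149}(P,Q) = 25060002799978 + 61898109552419*t.

25060002799978 + 61898109552419*t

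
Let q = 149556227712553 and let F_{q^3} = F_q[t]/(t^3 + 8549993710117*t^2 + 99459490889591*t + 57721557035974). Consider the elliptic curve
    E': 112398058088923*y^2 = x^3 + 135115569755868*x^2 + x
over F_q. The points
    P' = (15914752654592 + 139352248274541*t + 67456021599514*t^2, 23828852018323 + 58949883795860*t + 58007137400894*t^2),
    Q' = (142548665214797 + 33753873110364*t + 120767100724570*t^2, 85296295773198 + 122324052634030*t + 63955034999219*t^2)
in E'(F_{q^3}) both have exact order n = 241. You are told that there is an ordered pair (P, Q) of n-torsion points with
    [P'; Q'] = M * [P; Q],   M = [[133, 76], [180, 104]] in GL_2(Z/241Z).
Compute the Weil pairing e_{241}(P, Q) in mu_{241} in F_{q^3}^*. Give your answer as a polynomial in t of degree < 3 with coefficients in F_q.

48420213170735 + 134407116592004*t + 136335089983671*t^2

Under M = [[133,76],[180,104]] in GL_2(Z/241), e_{241}(P',Q') = e_{241}(P,Q)^(133*104-76*180 mod 241).
133*104 - 76*180 = 152; reduced mod 241: det = 152, inverse 176.
Montgomery->Weierstrass: x_W = 11232342584086*x+135716806322419, y_W=11232342584086*y on F_{149556227712553}; lands on y^2=x^3+111911854725395.
n = 241 = (11110001)_2 (8 bits, wt 5); accumulate f_{241,P'}(Q'+S)/f_{241,P'}(S) along the 7-step ladder.
f_P(D_Q)/f_Q(D_P) = 65939997608670 + 72810121698664*t + 89814186500826*t^2.
Hence e(P,Q) = 48420213170735 + 134407116592004*t + 136335089983671*t^2 in F_{149556227712553^3}^*.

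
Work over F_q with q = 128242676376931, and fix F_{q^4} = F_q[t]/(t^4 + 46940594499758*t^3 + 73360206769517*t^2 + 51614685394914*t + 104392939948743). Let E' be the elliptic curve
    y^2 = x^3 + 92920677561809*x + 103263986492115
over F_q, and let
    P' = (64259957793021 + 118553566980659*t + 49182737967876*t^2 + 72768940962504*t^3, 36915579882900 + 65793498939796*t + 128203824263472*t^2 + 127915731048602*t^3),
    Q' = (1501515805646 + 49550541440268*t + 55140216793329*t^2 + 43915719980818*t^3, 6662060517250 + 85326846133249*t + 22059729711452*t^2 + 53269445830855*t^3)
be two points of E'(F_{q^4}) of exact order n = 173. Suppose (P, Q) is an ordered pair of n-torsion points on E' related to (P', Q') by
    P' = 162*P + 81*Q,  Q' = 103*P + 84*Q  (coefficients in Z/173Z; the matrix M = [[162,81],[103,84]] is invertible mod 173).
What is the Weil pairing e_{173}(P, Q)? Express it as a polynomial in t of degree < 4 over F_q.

100343540961082 + 33348675821014*t + 24289204846374*t^2 + 123797842612286*t^3

e_{173} is bilinear + alternating on E[173], so e_{173}(162*P + 81*Q, 103*P + 84*Q) = e_{173}(P,Q)^(162*84-81*103).
det(M) mod 173 = 75; its inverse in (Z/173)^* is 30 (check: 75*30 mod 173 = 1).
Run Miller on y^2=x^3+92920677561809*x+103263986492115 over F_{128242676376931}: ladder 10101101 (8 bits); e = f_P(D_Q)/f_Q(D_P).
e_{173}(P',Q') = 69611528107158 + 97657713505050*t + 78518211804604*t^2 + 15091432152248*t^3.
Thus e_{173}(P,Q) = 100343540961082 + 33348675821014*t + 24289204846374*t^2 + 123797842612286*t^3.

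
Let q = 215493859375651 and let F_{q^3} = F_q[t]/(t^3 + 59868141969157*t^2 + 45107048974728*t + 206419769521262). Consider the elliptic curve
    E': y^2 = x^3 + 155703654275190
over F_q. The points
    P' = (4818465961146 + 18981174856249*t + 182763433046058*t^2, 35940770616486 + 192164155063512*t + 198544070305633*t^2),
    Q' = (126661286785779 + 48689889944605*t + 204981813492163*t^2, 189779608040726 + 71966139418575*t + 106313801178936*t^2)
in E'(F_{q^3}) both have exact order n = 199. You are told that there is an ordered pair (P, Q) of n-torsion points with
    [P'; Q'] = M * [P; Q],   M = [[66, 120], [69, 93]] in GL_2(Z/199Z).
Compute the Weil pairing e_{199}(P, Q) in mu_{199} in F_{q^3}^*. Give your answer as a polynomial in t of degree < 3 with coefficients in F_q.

Alternating bilinearity on E[199] (values in mu_{199} in F_{215493859375651^3}) gives e(P',Q') = e(P,Q)^det(M).
Hence e(P,Q) = e(P',Q')^{72} where 72 = 47^{-1} mod 199.
Miller loop for e_{199} over F_{215493859375651^3}: bits of 199 = 11000111; 7 double steps + 4 add steps, l/v at each.
So e_{199}(P',Q') = 119105688342420 + 114563233022403*t + 202444363268261*t^2.
Finally e_{199}(P,Q) = 21860335957758 + 91857797281084*t + 172378367018848*t^2.

21860335957758 + 91857797281084*t + 172378367018848*t^2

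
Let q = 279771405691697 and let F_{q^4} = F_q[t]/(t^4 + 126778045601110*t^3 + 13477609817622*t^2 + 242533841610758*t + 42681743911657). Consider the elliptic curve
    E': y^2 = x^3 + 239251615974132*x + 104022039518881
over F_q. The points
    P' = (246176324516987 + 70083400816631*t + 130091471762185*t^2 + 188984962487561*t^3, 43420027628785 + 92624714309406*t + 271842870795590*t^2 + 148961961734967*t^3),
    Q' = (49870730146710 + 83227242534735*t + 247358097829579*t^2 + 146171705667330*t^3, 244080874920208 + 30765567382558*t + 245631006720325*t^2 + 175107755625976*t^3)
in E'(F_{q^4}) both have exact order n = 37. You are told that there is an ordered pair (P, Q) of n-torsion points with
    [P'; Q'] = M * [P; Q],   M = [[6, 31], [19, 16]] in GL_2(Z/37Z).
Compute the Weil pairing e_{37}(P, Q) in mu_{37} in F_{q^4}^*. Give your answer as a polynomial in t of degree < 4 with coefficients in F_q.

e_{37} is bilinear + alternating on E[37], so e_{37}(6*P + 31*Q, 19*P + 16*Q) = e_{37}(P,Q)^(6*16-31*19).
det(M) mod 37 = 25; its inverse in (Z/37)^* is 3 (check: 25*3 mod 37 = 1).
Miller loop for e_{37} over F_{279771405691697^4}: bits of 37 = 100101; 5 double steps + 2 add steps, l/v at each.
e_{37}(P',Q') = 232262434725392 + 78125082952253*t + 78897455946907*t^2 + 263590389211815*t^3.
(232262434725392 + 78125082952253*t + 78897455946907*t^2 + 263590389211815*t^3)^{3} mod (279771405691697,f) = 74581732768572 + 94251972776867*t + 90654313130716*t^2 + 153481488412908*t^3.

74581732768572 + 94251972776867*t + 90654313130716*t^2 + 153481488412908*t^3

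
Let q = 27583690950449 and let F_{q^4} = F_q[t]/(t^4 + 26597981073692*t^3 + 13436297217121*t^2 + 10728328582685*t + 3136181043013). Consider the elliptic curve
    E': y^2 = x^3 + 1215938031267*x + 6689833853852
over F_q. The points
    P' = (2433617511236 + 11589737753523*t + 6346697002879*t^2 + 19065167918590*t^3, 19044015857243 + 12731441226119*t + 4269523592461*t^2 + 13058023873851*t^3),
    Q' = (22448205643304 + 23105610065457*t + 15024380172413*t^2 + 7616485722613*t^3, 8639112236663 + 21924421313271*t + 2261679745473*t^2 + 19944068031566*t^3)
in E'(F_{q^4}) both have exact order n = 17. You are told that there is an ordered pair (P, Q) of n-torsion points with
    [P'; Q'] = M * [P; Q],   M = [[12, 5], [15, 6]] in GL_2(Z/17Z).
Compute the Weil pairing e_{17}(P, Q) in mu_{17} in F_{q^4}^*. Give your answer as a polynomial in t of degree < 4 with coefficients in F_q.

4791484929246 + 4005919214429*t + 6375071556565*t^2 + 16772452509077*t^3

The 17-Weil pairing on E[17] over F_{27583690950449} is alternating-bilinear: e_{17}(P',Q') = e_{17}(P,Q)^det(M).
det M = 12*6 - 5*15 = -3 = 14 (mod 17); 14^{-1} = 11 (mod 17).
n = 17 = (10001)_2 (5 bits, wt 2); accumulate f_{17,P'}(Q'+S)/f_{17,P'}(S) along the 4-step ladder.
The quotient is 26030175918093 + 2832067842741*t + 1611724225424*t^2 + 7142888144534*t^3.
Hence e(P,Q) = 4791484929246 + 4005919214429*t + 6375071556565*t^2 + 16772452509077*t^3 in F_{27583690950449^4}^*.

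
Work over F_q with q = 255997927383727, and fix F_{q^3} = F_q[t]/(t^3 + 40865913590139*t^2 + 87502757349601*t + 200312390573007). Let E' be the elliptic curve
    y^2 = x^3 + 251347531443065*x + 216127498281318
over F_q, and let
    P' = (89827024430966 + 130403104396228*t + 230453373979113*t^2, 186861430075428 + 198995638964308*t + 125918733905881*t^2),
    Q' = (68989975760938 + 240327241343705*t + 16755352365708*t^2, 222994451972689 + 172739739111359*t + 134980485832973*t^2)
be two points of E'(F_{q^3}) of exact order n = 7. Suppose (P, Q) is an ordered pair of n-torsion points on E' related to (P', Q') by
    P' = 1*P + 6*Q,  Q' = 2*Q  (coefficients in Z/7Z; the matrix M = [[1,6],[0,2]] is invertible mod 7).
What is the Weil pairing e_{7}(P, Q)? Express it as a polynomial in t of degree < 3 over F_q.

192601703288075 + 82719658880453*t + 123270374641405*t^2

e_{7}(aP+bQ,cP+dQ) = e_{7}(P,Q)^(ad-bc); with (a,b,c,d)=(1,6,0,2) this gives the det-7 law.
So e_{7}(P,Q) = e_{7}(P',Q')^{4}, since 2*4 = 1 mod 7.
Miller loop for e_{7} over F_{255997927383727^3}: bits of 7 = 111; 2 double steps + 2 add steps, l/v at each.
The quotient is 144018505455771 + 18908731699830*t + 2700217003693*t^2.
Thus e_{7}(P,Q) = 192601703288075 + 82719658880453*t + 123270374641405*t^2.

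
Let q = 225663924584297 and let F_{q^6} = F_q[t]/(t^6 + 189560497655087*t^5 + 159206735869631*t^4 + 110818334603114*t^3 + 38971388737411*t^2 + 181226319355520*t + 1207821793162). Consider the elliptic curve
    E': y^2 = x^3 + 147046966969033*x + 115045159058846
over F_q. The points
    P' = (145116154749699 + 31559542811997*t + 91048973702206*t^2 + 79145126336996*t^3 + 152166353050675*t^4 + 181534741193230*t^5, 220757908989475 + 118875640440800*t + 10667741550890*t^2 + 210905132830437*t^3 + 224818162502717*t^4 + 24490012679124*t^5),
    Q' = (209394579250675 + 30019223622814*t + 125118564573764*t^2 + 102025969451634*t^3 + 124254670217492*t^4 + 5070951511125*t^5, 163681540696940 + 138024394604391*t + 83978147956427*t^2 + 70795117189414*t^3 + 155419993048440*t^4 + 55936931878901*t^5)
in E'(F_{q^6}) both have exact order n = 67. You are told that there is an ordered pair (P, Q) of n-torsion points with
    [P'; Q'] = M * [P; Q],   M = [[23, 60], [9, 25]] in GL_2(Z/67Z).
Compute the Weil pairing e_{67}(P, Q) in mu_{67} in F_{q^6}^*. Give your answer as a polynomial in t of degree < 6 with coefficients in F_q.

100447429525582 + 192374754804569*t + 215048892802872*t^2 + 8913928590301*t^3 + 80528570383120*t^4 + 112571814550639*t^5

The 67-Weil pairing on E[67] over F_{225663924584297} is alternating-bilinear: e_{67}(P',Q') = e_{67}(P,Q)^det(M).
det M = 23*25 - 60*9 = 35 = 35 (mod 67); 35^{-1} = 23 (mod 67).
Run Miller on y^2=x^3+147046966969033*x+115045159058846 over F_{225663924584297}: ladder 1000011 (7 bits); e = f_P(D_Q)/f_Q(D_P).
Result: e(P',Q') = 163408536265172 + 11266893503130*t + 98907517091536*t^2 + 219300354592087*t^3 + 214060272701023*t^4 + 26237332013390*t^5.
Finally e_{67}(P,Q) = 100447429525582 + 192374754804569*t + 215048892802872*t^2 + 8913928590301*t^3 + 80528570383120*t^4 + 112571814550639*t^5.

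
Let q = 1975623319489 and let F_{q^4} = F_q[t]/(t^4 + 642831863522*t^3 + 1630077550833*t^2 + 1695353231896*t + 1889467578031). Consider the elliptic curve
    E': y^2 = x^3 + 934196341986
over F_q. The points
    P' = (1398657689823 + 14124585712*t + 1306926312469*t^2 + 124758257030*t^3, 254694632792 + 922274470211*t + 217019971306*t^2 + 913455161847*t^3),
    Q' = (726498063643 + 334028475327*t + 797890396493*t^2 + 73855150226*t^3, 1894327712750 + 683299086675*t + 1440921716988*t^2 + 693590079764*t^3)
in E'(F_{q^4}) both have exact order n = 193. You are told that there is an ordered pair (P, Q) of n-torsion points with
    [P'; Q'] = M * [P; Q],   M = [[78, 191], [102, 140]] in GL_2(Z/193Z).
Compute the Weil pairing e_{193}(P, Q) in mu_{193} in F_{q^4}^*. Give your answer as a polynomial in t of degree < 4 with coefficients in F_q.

263356050400 + 1259146064457*t + 1665223461253*t^2 + 1444820010126*t^3

Since e_{193}(P,P)=e_{193}(Q,Q)=1 and e_{193}(Q,P)=e_{193}(P,Q)^{-1}, expanding e_{193}(78*P + 191*Q,102*P + 140*Q) leaves e(P,Q)^det(M).
Hence e(P,Q) = e(P',Q')^{102} where 102 = 123^{-1} mod 193.
Double-and-add over 11000001: 8-1 doublings, 3-1 additions; each step l_{T,T}/v_{2T} or l_{T,P'}/v at Q'+S for random S.
e_{193}(P',Q') = 1893282897645 + 246778167893*t + 1019865465431*t^2 + 704023753564*t^3.
Thus e_{193}(P,Q) = 263356050400 + 1259146064457*t + 1665223461253*t^2 + 1444820010126*t^3.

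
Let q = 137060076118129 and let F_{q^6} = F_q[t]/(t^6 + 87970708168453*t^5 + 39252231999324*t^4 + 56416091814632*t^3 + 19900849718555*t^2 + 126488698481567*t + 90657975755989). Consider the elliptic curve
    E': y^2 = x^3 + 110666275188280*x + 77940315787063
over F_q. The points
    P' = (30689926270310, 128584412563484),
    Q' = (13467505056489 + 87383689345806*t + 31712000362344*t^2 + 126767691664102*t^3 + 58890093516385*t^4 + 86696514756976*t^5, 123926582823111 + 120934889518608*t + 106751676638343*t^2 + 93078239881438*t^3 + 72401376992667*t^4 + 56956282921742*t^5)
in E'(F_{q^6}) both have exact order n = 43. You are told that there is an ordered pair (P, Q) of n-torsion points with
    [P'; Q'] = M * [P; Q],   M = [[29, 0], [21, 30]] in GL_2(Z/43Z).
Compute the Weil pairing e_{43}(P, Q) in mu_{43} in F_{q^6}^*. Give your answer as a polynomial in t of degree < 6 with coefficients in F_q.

120914968738343 + 79522993023967*t + 135718645039*t^2 + 18836924395487*t^3 + 15279029480180*t^4 + 109918022658817*t^5

The 43-Weil pairing on E[43] over F_{137060076118129} is alternating-bilinear: e_{43}(P',Q') = e_{43}(P,Q)^det(M).
So e_{43}(P,Q) = e_{43}(P',Q')^{13}, since 10*13 = 1 mod 43.
Build f_{43,P'} and f_{43,Q'} via the 6-bit ladder of 43=101011_2; evaluate at shifted divisors; quotient in F_{137060076118129^6}.
e_{43}(P',Q') = 73316577683819 + 12897578676246*t + 120160115175852*t^2 + 36277441413365*t^3 + 82595490094448*t^4 + 80600670637468*t^5.
Finally e_{43}(P,Q) = 120914968738343 + 79522993023967*t + 135718645039*t^2 + 18836924395487*t^3 + 15279029480180*t^4 + 109918022658817*t^5.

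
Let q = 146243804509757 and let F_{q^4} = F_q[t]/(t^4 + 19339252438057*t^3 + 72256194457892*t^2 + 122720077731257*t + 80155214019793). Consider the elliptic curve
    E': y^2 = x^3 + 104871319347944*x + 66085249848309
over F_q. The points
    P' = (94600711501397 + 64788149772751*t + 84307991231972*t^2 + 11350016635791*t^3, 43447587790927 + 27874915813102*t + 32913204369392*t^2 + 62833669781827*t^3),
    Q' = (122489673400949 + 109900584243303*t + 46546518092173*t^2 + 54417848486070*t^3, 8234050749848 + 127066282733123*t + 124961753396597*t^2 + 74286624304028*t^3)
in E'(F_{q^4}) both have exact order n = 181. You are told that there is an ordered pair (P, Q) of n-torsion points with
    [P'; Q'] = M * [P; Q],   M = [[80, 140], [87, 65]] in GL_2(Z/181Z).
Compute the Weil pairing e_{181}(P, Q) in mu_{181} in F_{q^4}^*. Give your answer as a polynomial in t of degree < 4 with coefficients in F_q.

12233815903584 + 78097240411686*t + 125930847347308*t^2 + 18289955755199*t^3

Since e_{181}(P,P)=e_{181}(Q,Q)=1 and e_{181}(Q,P)=e_{181}(P,Q)^{-1}, expanding e_{181}(80*P + 140*Q,87*P + 65*Q) leaves e(P,Q)^det(M).
det(M) mod 181 = 79; its inverse in (Z/181)^* is 55 (check: 79*55 mod 181 = 1).
n = 181 = (10110101)_2 (8 bits, wt 5); accumulate f_{181,P'}(Q'+S)/f_{181,P'}(S) along the 7-step ladder.
The quotient is 35536059641752 + 86418424571750*t + 131048822732017*t^2 + 67959157654944*t^3.
Thus e_{181}(P,Q) = 12233815903584 + 78097240411686*t + 125930847347308*t^2 + 18289955755199*t^3.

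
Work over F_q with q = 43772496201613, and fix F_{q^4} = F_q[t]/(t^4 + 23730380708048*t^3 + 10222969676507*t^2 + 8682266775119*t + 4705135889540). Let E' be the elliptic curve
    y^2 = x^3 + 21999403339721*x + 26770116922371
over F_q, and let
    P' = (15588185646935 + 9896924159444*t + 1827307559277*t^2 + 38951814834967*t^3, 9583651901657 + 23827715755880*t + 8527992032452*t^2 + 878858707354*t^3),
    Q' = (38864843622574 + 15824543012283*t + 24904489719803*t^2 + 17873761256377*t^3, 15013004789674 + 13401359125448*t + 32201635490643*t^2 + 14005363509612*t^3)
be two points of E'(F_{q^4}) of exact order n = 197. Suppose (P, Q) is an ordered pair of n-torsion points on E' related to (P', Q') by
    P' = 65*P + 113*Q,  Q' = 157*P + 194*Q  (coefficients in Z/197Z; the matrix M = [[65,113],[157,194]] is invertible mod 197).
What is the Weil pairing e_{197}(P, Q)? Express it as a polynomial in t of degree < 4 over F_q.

e_{197}(aP+bQ,cP+dQ) = e_{197}(P,Q)^(ad-bc); with (a,b,c,d)=(65,113,157,194) this gives the det-197 law.
So e_{197}(P,Q) = e_{197}(P',Q')^{175}, since 188*175 = 1 mod 197.
8-bit Miller (11000101) on E'/F_{43772496201613} with a'=21999403339721, b'=26770116922371: accumulate tangent/chord ratios at Q'+S and P'+S'.
Miller gives e_{197}(P',Q') = 10116382350850 + 25703982024361*t + 43616948293980*t^2 + 34305436269629*t^3 in F_{43772496201613^4}.
Finally e_{197}(P,Q) = 30564982261431 + 16259532441683*t + 39727559148208*t^2 + 3277208547406*t^3.

30564982261431 + 16259532441683*t + 39727559148208*t^2 + 3277208547406*t^3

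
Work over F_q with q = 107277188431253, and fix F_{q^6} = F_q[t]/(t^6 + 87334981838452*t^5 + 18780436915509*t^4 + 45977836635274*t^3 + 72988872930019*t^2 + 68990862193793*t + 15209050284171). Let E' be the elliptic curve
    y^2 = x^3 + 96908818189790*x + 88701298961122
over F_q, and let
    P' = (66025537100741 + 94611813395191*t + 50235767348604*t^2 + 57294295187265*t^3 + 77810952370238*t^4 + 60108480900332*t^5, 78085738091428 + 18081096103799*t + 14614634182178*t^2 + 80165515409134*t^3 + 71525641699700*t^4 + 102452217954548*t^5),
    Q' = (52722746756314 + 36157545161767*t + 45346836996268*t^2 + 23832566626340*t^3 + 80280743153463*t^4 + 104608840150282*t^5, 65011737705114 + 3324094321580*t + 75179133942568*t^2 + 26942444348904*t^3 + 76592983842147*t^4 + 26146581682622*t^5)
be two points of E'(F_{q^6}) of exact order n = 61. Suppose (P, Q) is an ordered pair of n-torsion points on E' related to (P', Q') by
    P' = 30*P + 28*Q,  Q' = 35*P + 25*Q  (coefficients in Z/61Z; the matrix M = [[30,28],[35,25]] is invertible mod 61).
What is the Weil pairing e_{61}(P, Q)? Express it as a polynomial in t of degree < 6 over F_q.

e_{61} is bilinear + alternating on E[61], so e_{61}(30*P + 28*Q, 35*P + 25*Q) = e_{61}(P,Q)^(30*25-28*35).
Hence e(P,Q) = e(P',Q')^{48} where 48 = 14^{-1} mod 61.
Run Miller on y^2=x^3+96908818189790*x+88701298961122 over F_{107277188431253}: ladder 111101 (6 bits); e = f_P(D_Q)/f_Q(D_P).
Result: e(P',Q') = 96432584480749 + 96606690349951*t + 103731590859849*t^2 + 88115288987774*t^3 + 10753660727537*t^4 + 99223330126190*t^5.
Finally e_{61}(P,Q) = 6571743597299 + 53460133453214*t + 65140622459160*t^2 + 93161632292152*t^3 + 107116795214470*t^4 + 92908520255899*t^5.

6571743597299 + 53460133453214*t + 65140622459160*t^2 + 93161632292152*t^3 + 107116795214470*t^4 + 92908520255899*t^5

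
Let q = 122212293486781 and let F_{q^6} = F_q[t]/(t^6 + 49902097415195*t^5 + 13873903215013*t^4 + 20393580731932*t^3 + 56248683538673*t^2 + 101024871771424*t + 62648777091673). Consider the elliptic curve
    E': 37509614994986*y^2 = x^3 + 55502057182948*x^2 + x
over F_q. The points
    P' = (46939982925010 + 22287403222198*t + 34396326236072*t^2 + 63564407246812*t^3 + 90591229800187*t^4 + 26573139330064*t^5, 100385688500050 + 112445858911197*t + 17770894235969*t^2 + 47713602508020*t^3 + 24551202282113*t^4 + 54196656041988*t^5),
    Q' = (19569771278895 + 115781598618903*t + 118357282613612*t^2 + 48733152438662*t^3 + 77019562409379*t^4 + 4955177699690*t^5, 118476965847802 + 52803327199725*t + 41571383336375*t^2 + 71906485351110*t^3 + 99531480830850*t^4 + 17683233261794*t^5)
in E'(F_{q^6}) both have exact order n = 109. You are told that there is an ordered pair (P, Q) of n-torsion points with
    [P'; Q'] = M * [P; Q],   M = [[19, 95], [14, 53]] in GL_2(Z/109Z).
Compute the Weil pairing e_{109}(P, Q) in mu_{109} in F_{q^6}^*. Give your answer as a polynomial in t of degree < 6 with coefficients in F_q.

37205607438449 + 100648704042424*t + 106607474767189*t^2 + 104933361596142*t^3 + 70573001182120*t^4 + 81698980993335*t^5

e_{109} is bilinear + alternating on E[109], so e_{109}(19*P + 95*Q, 14*P + 53*Q) = e_{109}(P,Q)^(19*53-95*14).
Inverting 4 mod 109: 82. Thus e_{109}(P,Q) = e(P',Q')^{82}.
(x,y)|->(6173409370652x+23321263729831,6173409370652y) sends E' to y^2=x^3+61193055184771.
Double-and-add over 1101101: 7-1 doublings, 5-1 additions; each step l_{T,T}/v_{2T} or l_{T,P'}/v at Q'+S for random S.
f_P(D_Q)/f_Q(D_P) = 101079291020265 + 117323955142472*t + 117686842570975*t^2 + 62304732689406*t^3 + 118426200058627*t^4 + 96389229897890*t^5.
Finally e_{109}(P,Q) = 37205607438449 + 100648704042424*t + 106607474767189*t^2 + 104933361596142*t^3 + 70573001182120*t^4 + 81698980993335*t^5.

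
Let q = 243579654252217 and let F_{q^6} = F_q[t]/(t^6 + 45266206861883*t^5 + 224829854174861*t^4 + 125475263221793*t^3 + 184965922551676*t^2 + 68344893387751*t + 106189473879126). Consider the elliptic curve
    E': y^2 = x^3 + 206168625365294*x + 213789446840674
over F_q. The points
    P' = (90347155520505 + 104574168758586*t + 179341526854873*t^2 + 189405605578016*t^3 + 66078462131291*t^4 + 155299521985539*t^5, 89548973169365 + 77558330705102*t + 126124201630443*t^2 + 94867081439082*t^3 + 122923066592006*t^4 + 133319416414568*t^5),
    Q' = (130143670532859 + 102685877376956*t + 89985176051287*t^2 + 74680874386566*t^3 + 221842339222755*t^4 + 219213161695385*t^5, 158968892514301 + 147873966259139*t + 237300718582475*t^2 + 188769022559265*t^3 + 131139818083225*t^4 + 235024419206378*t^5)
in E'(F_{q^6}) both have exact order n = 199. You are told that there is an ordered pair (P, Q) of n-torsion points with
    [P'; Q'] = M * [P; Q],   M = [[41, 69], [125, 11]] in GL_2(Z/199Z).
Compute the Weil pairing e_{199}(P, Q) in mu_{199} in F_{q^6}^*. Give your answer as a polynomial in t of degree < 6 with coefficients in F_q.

The 199-Weil pairing on E[199] over F_{243579654252217} is alternating-bilinear: e_{199}(P',Q') = e_{199}(P,Q)^det(M).
det(M) mod 199 = 184; its inverse in (Z/199)^* is 53 (check: 184*53 mod 199 = 1).
Double-and-add over 11000111: 8-1 doublings, 5-1 additions; each step l_{T,T}/v_{2T} or l_{T,P'}/v at Q'+S for random S.
So e_{199}(P',Q') = 143955451553448 + 52859964538907*t + 208603594981412*t^2 + 78858634232278*t^3 + 110469697484606*t^4 + 199198079202134*t^5.
e_{199}(P,Q) = (143955451553448 + 52859964538907*t + 208603594981412*t^2 + 78858634232278*t^3 + 110469697484606*t^4 + 199198079202134*t^5)^{53} = 201295977575882 + 168738570163878*t + 29353321847885*t^2 + 22803006237524*t^3 + 230232146774434*t^4 + 54709555693566*t^5.

201295977575882 + 168738570163878*t + 29353321847885*t^2 + 22803006237524*t^3 + 230232146774434*t^4 + 54709555693566*t^5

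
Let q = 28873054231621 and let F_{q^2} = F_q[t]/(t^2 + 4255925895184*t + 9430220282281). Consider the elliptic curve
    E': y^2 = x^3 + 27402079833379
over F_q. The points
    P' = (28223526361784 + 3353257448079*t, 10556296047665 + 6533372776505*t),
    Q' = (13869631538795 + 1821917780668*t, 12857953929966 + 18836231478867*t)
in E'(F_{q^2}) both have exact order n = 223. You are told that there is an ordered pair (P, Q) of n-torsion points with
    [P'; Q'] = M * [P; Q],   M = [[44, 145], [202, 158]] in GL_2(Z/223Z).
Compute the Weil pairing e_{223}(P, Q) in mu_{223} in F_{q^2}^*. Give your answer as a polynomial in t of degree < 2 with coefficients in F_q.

e_{223}(aP+bQ,cP+dQ) = e_{223}(P,Q)^(ad-bc); with (a,b,c,d)=(44,145,202,158) this gives the det-223 law.
det(M) mod 223 = 185; its inverse in (Z/223)^* is 88 (check: 185*88 mod 223 = 1).
8-bit Miller (11011111) on E'/F_{28873054231621} with a'=0, b'=27402079833379: accumulate tangent/chord ratios at Q'+S and P'+S'.
Result: e(P',Q') = 7808578287034 + 16995207924084*t.
Raise to 88: e(P,Q) = 19436479829239 + 10569236721541*t in mu_{223}.

19436479829239 + 10569236721541*t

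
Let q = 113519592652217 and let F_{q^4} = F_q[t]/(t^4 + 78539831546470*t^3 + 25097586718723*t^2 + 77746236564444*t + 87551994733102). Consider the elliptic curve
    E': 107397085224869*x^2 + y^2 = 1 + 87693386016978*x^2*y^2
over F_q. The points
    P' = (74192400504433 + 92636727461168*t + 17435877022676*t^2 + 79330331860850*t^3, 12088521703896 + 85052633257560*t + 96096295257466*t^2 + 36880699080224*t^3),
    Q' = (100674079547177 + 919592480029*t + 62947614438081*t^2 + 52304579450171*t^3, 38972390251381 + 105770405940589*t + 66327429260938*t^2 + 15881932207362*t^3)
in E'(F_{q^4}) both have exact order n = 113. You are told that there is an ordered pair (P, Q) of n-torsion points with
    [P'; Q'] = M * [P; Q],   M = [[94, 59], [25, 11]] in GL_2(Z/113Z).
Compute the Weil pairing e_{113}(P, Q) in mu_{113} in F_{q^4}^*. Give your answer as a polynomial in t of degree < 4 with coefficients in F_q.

23233695476163 + 69049376848708*t + 97435691743792*t^2 + 47673216424458*t^3

Since e_{113}(P,P)=e_{113}(Q,Q)=1 and e_{113}(Q,P)=e_{113}(P,Q)^{-1}, expanding e_{113}(94*P + 59*Q,25*P + 11*Q) leaves e(P,Q)^det(M).
Hence e(P,Q) = e(P',Q')^{72} where 72 = 11^{-1} mod 113.
Edwards a_E,d_E -> Montgomery A=30388014463285,B=34581308974421 -> Weierstrass 5421978490723,54660740023202 via alpha=13595146431605,beta=33305822965027.
n = 113 = (1110001)_2 (7 bits, wt 4); accumulate f_{113,P'}(Q'+S)/f_{113,P'}(S) along the 6-step ladder.
Result: e(P',Q') = 39035407218176 + 57169111376527*t + 97956188363559*t^2 + 73598998886510*t^3.
Hence e(P,Q) = 23233695476163 + 69049376848708*t + 97435691743792*t^2 + 47673216424458*t^3 in F_{113519592652217^4}^*.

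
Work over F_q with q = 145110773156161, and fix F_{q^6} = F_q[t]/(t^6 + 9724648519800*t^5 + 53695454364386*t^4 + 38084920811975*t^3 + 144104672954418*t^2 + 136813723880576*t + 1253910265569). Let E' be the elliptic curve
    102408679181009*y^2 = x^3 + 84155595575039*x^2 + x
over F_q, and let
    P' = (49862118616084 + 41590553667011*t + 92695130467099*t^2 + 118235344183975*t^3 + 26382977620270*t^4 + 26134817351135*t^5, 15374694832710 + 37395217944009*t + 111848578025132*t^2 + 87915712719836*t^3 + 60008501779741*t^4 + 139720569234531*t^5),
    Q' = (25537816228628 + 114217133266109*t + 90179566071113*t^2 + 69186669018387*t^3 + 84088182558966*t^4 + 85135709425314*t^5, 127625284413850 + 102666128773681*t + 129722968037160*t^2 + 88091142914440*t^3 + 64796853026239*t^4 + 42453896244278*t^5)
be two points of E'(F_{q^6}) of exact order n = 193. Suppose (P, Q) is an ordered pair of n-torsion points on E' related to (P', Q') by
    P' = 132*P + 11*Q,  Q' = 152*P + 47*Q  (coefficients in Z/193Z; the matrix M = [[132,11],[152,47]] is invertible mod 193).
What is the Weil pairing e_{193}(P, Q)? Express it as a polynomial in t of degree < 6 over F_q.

56124112824096 + 115621564815412*t + 77461795235611*t^2 + 47349912208947*t^3 + 80434765985286*t^4 + 46860681034042*t^5

Under M = [[132,11],[152,47]] in GL_2(Z/193), e_{193}(P',Q') = e_{193}(P,Q)^(132*47-11*152 mod 193).
det(M) mod 193 = 93; its inverse in (Z/193)^* is 110 (check: 93*110 mod 193 = 1).
(x,y)|->(38272455189232x+130715776704073,38272455189232y) sends E' to y^2=x^3+111813829296640*x.
Build f_{193,P'} and f_{193,Q'} via the 8-bit ladder of 193=11000001_2; evaluate at shifted divisors; quotient in F_{145110773156161^6}.
e_{193}(P',Q') = 18709166155930 + 106168923843400*t + 74822336731098*t^2 + 1822904108580*t^3 + 61480433067731*t^4 + 113745407660646*t^5.
Hence e(P,Q) = 56124112824096 + 115621564815412*t + 77461795235611*t^2 + 47349912208947*t^3 + 80434765985286*t^4 + 46860681034042*t^5 in F_{145110773156161^6}^*.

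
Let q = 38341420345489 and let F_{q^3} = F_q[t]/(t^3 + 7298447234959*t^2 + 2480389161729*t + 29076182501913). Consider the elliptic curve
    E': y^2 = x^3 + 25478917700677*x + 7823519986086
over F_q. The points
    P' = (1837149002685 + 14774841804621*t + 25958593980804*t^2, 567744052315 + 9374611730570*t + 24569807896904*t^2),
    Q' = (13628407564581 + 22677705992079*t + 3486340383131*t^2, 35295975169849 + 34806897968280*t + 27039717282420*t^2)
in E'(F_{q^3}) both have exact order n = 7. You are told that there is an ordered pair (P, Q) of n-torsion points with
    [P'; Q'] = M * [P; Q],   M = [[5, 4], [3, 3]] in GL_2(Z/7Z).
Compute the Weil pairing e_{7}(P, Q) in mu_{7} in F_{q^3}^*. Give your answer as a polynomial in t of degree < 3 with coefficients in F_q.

The 7-Weil pairing on E[7] over F_{38341420345489} is alternating-bilinear: e_{7}(P',Q') = e_{7}(P,Q)^det(M).
Inverting 3 mod 7: 5. Thus e_{7}(P,Q) = e(P',Q')^{5}.
Double-and-add over 111: 3-1 doublings, 3-1 additions; each step l_{T,T}/v_{2T} or l_{T,P'}/v at Q'+S for random S.
Result: e(P',Q') = 8068908195371 + 3935328447317*t + 5977529007041*t^2.
Thus e_{7}(P,Q) = 16713624980805 + 18001904751822*t + 20424035348113*t^2.

16713624980805 + 18001904751822*t + 20424035348113*t^2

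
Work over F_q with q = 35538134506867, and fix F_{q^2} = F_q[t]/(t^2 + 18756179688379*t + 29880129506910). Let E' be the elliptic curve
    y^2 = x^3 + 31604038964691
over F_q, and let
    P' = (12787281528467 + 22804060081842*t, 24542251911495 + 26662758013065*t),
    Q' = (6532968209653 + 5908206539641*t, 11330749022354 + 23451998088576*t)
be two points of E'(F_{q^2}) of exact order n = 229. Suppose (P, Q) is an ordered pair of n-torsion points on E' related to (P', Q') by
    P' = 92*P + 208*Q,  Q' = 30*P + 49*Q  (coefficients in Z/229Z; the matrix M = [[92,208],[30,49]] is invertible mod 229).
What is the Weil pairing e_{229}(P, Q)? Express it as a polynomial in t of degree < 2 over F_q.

14414427973523 + 28288804522571*t

The 229-Weil pairing on E[229] over F_{35538134506867} is alternating-bilinear: e_{229}(P',Q') = e_{229}(P,Q)^det(M).
So e_{229}(P,Q) = e_{229}(P',Q')^{71}, since 100*71 = 1 mod 229.
Double-and-add over 11100101: 8-1 doublings, 5-1 additions; each step l_{T,T}/v_{2T} or l_{T,P'}/v at Q'+S for random S.
Result: e(P',Q') = 22014764735872 + 20353796386449*t.
Finally e_{229}(P,Q) = 14414427973523 + 28288804522571*t.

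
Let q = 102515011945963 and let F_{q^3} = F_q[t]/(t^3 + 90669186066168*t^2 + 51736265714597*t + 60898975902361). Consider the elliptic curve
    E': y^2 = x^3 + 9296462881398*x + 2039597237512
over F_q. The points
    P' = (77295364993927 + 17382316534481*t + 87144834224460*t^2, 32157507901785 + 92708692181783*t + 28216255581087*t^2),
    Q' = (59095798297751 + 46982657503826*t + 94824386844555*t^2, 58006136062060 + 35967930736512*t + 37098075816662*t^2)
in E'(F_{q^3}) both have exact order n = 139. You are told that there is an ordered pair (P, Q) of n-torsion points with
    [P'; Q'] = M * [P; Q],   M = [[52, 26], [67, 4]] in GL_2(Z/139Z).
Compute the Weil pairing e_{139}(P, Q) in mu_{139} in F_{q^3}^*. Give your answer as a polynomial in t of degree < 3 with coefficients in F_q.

Under M = [[52,26],[67,4]] in GL_2(Z/139), e_{139}(P',Q') = e_{139}(P,Q)^(52*4-26*67 mod 139).
Inverting 134 mod 139: 111. Thus e_{139}(P,Q) = e(P',Q')^{111}.
Double-and-add over 10001011: 8-1 doublings, 4-1 additions; each step l_{T,T}/v_{2T} or l_{T,P'}/v at Q'+S for random S.
f_P(D_Q)/f_Q(D_P) = 74911257236000 + 3789936309332*t + 66956389761762*t^2.
Finally e_{139}(P,Q) = 55991321755609 + 28818732585936*t + 35754061768344*t^2.

55991321755609 + 28818732585936*t + 35754061768344*t^2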